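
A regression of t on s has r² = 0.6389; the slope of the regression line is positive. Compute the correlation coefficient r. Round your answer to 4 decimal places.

0.7993

|r| = √0.6389 = 0.7993
The association is positive, so r = 0.7993.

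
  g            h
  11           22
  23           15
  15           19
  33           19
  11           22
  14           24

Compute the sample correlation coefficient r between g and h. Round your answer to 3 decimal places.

n = 6, Σg = 107, Σh = 121, Σg² = 2281, Σh² = 2491, Σgh = 2077
nΣgh − ΣgΣh = 12462 − 12947 = -485
nΣg² − (Σg)² = 13686 − 11449 = 2237; nΣh² − (Σh)² = 14946 − 14641 = 305
r = -485 / √(2237 × 305) = -485 / 826.0054 ≈ -0.587

-0.587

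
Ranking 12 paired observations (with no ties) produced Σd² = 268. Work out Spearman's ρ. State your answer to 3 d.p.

0.063

ρ = 1 − 6Σd² / [n(n²−1)] = 1 − 6×268 / (12×143)
  = 1 − 1608/1716 = 1 − 0.9371 ≈ 0.063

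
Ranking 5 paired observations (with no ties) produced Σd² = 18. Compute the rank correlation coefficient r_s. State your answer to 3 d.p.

0.100

ρ = 1 − 6Σd² / [n(n²−1)] = 1 − 6×18 / (5×24)
  = 1 − 108/120 = 1 − 0.9000 ≈ 0.100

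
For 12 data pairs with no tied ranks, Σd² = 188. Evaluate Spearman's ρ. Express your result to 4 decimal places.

ρ = 1 − 6Σd² / [n(n²−1)] = 1 − 6×188 / (12×143)
  = 1 − 1128/1716 = 1 − 0.65734 ≈ 0.3427

0.3427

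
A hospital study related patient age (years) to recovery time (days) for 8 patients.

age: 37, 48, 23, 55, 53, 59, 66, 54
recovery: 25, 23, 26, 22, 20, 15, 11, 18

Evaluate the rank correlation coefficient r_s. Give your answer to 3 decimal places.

Rank age: 2, 3, 1, 6, 4, 7, 8, 5
Rank recovery: 7, 6, 8, 5, 4, 2, 1, 3
d = rank(age) − rank(recovery): -5, -3, -7, 1, 0, 5, 7, 2; Σd² = 162
ρ = 1 − 6Σd² / [n(n²−1)] = 1 − 6×162 / (8×63) = 1 − 972/504 ≈ -0.929

-0.929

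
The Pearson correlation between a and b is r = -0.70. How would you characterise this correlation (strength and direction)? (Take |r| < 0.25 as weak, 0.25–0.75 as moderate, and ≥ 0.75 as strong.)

moderate negative

r = -0.70 < 0 so the relationship is negative.
|r| = 0.70, which falls in the moderate range.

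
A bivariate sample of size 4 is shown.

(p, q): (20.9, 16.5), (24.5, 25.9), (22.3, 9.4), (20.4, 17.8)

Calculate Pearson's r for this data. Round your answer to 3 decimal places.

n = 4, Σp = 88.1, Σq = 69.6, Σp² = 1950.51, Σq² = 1348.26, Σpq = 1552.14
nΣpq − ΣpΣq = 6208.56 − 6131.76 = 76.8
nΣp² − (Σp)² = 7802.04 − 7761.61 = 40.43; nΣq² − (Σq)² = 5393.04 − 4844.16 = 548.88
r = 76.8 / √(40.43 × 548.88) = 76.8 / 148.9672 ≈ 0.516

0.516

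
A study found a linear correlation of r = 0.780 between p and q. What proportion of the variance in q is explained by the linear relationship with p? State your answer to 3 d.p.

0.608

r² = (0.780)² = 0.608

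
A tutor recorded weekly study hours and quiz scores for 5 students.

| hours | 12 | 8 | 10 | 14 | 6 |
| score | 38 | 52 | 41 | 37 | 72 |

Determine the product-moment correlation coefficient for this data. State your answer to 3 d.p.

n = 5, Σx = 50, Σy = 240, Σx² = 540, Σy² = 12382, Σxy = 2232
nΣxy − ΣxΣy = 11160 − 12000 = -840
nΣx² − (Σx)² = 2700 − 2500 = 200; nΣy² − (Σy)² = 61910 − 57600 = 4310
r = -840 / √(200 × 4310) = -840 / 928.4396 ≈ -0.905

-0.905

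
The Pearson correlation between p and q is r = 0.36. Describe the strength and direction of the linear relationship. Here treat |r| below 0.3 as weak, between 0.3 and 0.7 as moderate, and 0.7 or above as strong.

r = 0.36 > 0 so the relationship is positive.
|r| = 0.36, which falls in the moderate range.

moderate positive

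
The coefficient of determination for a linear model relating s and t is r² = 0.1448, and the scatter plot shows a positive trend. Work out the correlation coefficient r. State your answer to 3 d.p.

0.381

|r| = √0.1448 = 0.381
The association is positive, so r = 0.381.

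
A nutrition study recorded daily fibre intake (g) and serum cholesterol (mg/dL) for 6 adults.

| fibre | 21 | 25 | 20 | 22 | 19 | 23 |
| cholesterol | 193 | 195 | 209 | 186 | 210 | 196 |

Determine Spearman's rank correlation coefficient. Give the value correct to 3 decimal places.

-0.543

Rank fibre: 3, 6, 2, 4, 1, 5
Rank cholesterol: 2, 3, 5, 1, 6, 4
d = rank(fibre) − rank(cholesterol): 1, 3, -3, 3, -5, 1; Σd² = 54
ρ = 1 − 6Σd² / [n(n²−1)] = 1 − 6×54 / (6×35) = 1 − 324/210 ≈ -0.543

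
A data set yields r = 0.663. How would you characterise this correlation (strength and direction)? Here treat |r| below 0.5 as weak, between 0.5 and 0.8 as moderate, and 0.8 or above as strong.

moderate positive

r = 0.663 > 0 so the relationship is positive.
|r| = 0.663, which falls in the moderate range.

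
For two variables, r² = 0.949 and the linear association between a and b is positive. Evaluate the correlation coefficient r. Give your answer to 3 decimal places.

|r| = √0.949 = 0.974
The association is positive, so r = 0.974.

0.974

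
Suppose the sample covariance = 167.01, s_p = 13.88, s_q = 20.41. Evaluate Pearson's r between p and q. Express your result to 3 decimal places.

0.590

r = Cov(p,q) / (s_p · s_q) = 167.01 / (13.88 × 20.41)
  = 167.01 / 283.2908 ≈ 0.590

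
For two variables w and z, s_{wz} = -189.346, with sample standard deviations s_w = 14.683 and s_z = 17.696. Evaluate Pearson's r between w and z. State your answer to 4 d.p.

-0.7287

r = Cov(w,z) / (s_w · s_z) = -189.346 / (14.683 × 17.696)
  = -189.346 / 259.8304 ≈ -0.7287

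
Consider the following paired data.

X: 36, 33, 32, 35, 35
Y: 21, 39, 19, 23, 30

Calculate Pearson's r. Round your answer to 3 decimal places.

-0.156

n = 5, ΣX = 171, ΣY = 132, ΣX² = 5859, ΣY² = 3752, ΣXY = 4506
nΣXY − ΣXΣY = 22530 − 22572 = -42
nΣX² − (ΣX)² = 29295 − 29241 = 54; nΣY² − (ΣY)² = 18760 − 17424 = 1336
r = -42 / √(54 × 1336) = -42 / 268.5964 ≈ -0.156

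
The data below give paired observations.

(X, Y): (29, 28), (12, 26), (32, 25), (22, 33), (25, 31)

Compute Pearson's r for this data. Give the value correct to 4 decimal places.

n = 5, ΣX = 120, ΣY = 143, ΣX² = 3118, ΣY² = 4135, ΣXY = 3425
nΣXY − ΣXΣY = 17125 − 17160 = -35
nΣX² − (ΣX)² = 15590 − 14400 = 1190; nΣY² − (ΣY)² = 20675 − 20449 = 226
r = -35 / √(1190 × 226) = -35 / 518.5943 ≈ -0.0675

-0.0675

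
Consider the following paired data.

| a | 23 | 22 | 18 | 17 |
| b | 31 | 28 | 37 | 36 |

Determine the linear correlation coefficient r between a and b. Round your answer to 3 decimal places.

n = 4, Σa = 80, Σb = 132, Σa² = 1626, Σb² = 4410, Σab = 2607
nΣab − ΣaΣb = 10428 − 10560 = -132
nΣa² − (Σa)² = 6504 − 6400 = 104; nΣb² − (Σb)² = 17640 − 17424 = 216
r = -132 / √(104 × 216) = -132 / 149.8800 ≈ -0.881

-0.881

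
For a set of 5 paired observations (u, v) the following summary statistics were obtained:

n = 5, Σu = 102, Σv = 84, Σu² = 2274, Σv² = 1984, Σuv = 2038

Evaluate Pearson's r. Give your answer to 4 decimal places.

r = (nΣuv − ΣuΣv) / √[(nΣu² − (Σu)²)(nΣv² − (Σv)²)]
Numerator: 5×2038 − 102×84 = 1622
Denominator: √[(11370 − 10404)(9920 − 7056)] = √[966 × 2864] = 1663.3172
r = 1622 / 1663.3172 ≈ 0.9752

0.9752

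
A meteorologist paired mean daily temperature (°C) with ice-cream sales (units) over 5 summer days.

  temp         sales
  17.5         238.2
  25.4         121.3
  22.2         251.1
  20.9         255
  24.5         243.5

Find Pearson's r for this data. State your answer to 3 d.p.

n = 5, Σx = 110.5, Σy = 1109.1, Σx² = 2481.31, Σy² = 258821.39, Σxy = 24119.19
nΣxy − ΣxΣy = 120595.95 − 122555.55 = -1959.6
nΣx² − (Σx)² = 12406.55 − 12210.25 = 196.3; nΣy² − (Σy)² = 1294106.95 − 1230102.81 = 64004.14
r = -1959.6 / √(196.3 × 64004.14) = -1959.6 / 3544.5751 ≈ -0.553

-0.553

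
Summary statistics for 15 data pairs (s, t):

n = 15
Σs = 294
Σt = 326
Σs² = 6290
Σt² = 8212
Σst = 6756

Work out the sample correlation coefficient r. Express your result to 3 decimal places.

r = (nΣst − ΣsΣt) / √[(nΣs² − (Σs)²)(nΣt² − (Σt)²)]
Numerator: 15×6756 − 294×326 = 5496
Denominator: √[(94350 − 86436)(123180 − 106276)] = √[7914 × 16904] = 11566.2551
r = 5496 / 11566.2551 ≈ 0.475

0.475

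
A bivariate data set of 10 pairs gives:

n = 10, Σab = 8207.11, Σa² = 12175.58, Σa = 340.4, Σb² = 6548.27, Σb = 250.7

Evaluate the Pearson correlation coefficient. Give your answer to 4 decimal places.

r = (nΣab − ΣaΣb) / √[(nΣa² − (Σa)²)(nΣb² − (Σb)²)]
Numerator: 10×8207.11 − 340.4×250.7 = -3267.18
Denominator: √[(121755.8 − 115872.16)(65482.7 − 62850.49)] = √[5883.64 × 2632.21] = 3935.3495
r = -3267.18 / 3935.3495 ≈ -0.8302

-0.8302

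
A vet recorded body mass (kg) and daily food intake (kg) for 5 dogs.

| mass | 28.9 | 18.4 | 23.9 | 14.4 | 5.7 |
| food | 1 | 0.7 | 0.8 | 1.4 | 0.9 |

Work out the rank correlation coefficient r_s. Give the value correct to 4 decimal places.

Rank mass: 5, 3, 4, 2, 1
Rank food: 4, 1, 2, 5, 3
d = rank(mass) − rank(food): 1, 2, 2, -3, -2; Σd² = 22
ρ = 1 − 6Σd² / [n(n²−1)] = 1 − 6×22 / (5×24) = 1 − 132/120 ≈ -0.1000

-0.1000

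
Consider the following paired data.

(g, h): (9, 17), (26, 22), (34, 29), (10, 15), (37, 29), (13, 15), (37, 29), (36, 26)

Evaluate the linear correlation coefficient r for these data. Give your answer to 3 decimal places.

0.968

n = 8, Σg = 202, Σh = 182, Σg² = 6216, Σh² = 4422, Σgh = 5138
nΣgh − ΣgΣh = 41104 − 36764 = 4340
nΣg² − (Σg)² = 49728 − 40804 = 8924; nΣh² − (Σh)² = 35376 − 33124 = 2252
r = 4340 / √(8924 × 2252) = 4340 / 4482.9508 ≈ 0.968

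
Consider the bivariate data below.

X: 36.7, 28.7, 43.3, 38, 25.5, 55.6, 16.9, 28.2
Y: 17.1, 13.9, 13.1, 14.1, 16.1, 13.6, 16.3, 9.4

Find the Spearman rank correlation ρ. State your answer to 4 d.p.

-0.3810

Rank X: 5, 4, 7, 6, 2, 8, 1, 3
Rank Y: 8, 4, 2, 5, 6, 3, 7, 1
d = rank(X) − rank(Y): -3, 0, 5, 1, -4, 5, -6, 2; Σd² = 116
ρ = 1 − 6Σd² / [n(n²−1)] = 1 − 6×116 / (8×63) = 1 − 696/504 ≈ -0.3810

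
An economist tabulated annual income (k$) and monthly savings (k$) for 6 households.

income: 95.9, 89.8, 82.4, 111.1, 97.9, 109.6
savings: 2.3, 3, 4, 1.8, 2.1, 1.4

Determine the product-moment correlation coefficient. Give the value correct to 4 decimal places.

-0.9414

n = 6, Σx = 586.7, Σy = 14.6, Σx² = 57990.39, Σy² = 39.9, Σxy = 1378.58
nΣxy − ΣxΣy = 8271.48 − 8565.82 = -294.34
nΣx² − (Σx)² = 347942.34 − 344216.89 = 3725.45; nΣy² − (Σy)² = 239.4 − 213.16 = 26.24
r = -294.34 / √(3725.45 × 26.24) = -294.34 / 312.6593 ≈ -0.9414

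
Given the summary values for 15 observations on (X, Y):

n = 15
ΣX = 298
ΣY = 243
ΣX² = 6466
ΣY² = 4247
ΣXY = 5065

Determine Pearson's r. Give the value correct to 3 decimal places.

0.577

r = (nΣXY − ΣXΣY) / √[(nΣX² − (ΣX)²)(nΣY² − (ΣY)²)]
Numerator: 15×5065 − 298×243 = 3561
Denominator: √[(96990 − 88804)(63705 − 59049)] = √[8186 × 4656] = 6173.6550
r = 3561 / 6173.6550 ≈ 0.577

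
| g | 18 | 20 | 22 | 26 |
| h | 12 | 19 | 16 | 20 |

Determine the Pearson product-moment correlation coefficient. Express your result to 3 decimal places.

n = 4, Σg = 86, Σh = 67, Σg² = 1884, Σh² = 1161, Σgh = 1468
nΣgh − ΣgΣh = 5872 − 5762 = 110
nΣg² − (Σg)² = 7536 − 7396 = 140; nΣh² − (Σh)² = 4644 − 4489 = 155
r = 110 / √(140 × 155) = 110 / 147.3092 ≈ 0.747

0.747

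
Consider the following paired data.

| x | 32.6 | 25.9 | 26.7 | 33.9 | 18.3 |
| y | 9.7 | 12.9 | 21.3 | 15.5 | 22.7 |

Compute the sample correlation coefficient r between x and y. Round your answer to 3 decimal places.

-0.701

n = 5, Σx = 137.4, Σy = 82.1, Σx² = 3930.56, Σy² = 1469.73, Σxy = 2159.9
nΣxy − ΣxΣy = 10799.5 − 11280.54 = -481.04
nΣx² − (Σx)² = 19652.8 − 18878.76 = 774.04; nΣy² − (Σy)² = 7348.65 − 6740.41 = 608.24
r = -481.04 / √(774.04 × 608.24) = -481.04 / 686.1502 ≈ -0.701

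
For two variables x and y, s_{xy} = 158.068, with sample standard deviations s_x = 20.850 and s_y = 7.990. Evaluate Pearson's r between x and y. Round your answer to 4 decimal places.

0.9488

r = Cov(x,y) / (s_x · s_y) = 158.068 / (20.850 × 7.990)
  = 158.068 / 166.5915 ≈ 0.9488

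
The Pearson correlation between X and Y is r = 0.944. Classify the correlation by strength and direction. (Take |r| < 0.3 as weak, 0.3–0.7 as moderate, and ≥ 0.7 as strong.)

r = 0.944 > 0 so the relationship is positive.
|r| = 0.944, which falls in the strong range.

strong positive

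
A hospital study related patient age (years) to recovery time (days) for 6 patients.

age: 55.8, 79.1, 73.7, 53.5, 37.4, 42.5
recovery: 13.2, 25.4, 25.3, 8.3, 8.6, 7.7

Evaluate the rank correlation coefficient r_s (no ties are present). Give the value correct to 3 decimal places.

0.829

Rank age: 4, 6, 5, 3, 1, 2
Rank recovery: 4, 6, 5, 2, 3, 1
d = rank(age) − rank(recovery): 0, 0, 0, 1, -2, 1; Σd² = 6
ρ = 1 − 6Σd² / [n(n²−1)] = 1 − 6×6 / (6×35) = 1 − 36/210 ≈ 0.829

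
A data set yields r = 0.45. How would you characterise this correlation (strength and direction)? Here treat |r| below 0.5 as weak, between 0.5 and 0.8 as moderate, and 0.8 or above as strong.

r = 0.45 > 0 so the relationship is positive.
|r| = 0.45, which falls in the weak range.

weak positive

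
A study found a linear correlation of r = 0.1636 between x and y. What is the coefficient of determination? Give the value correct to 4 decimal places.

r² = (0.1636)² = 0.0268

0.0268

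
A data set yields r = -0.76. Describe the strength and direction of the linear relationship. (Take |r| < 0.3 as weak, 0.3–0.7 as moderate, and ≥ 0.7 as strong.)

r = -0.76 < 0 so the relationship is negative.
|r| = 0.76, which falls in the strong range.

strong negative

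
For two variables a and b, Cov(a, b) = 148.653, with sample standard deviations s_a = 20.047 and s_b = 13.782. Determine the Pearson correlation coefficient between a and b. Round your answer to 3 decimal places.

0.538

r = Cov(a,b) / (s_a · s_b) = 148.653 / (20.047 × 13.782)
  = 148.653 / 276.2878 ≈ 0.538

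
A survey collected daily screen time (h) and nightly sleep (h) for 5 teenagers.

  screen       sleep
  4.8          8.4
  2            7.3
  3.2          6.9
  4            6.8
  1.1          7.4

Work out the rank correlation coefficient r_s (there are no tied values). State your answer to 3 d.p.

0.000

Rank screen: 5, 2, 3, 4, 1
Rank sleep: 5, 3, 2, 1, 4
d = rank(screen) − rank(sleep): 0, -1, 1, 3, -3; Σd² = 20
ρ = 1 − 6Σd² / [n(n²−1)] = 1 − 6×20 / (5×24) = 1 − 120/120 ≈ 0.000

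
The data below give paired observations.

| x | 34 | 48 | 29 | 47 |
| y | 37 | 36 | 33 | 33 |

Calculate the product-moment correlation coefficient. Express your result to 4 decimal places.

n = 4, Σx = 158, Σy = 139, Σx² = 6510, Σy² = 4843, Σxy = 5494
nΣxy − ΣxΣy = 21976 − 21962 = 14
nΣx² − (Σx)² = 26040 − 24964 = 1076; nΣy² − (Σy)² = 19372 − 19321 = 51
r = 14 / √(1076 × 51) = 14 / 234.2563 ≈ 0.0598

0.0598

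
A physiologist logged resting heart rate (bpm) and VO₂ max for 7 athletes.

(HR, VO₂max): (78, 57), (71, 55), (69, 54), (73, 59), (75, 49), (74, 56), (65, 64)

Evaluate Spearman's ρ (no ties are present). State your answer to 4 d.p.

-0.2500

Rank HR: 7, 3, 2, 4, 6, 5, 1
Rank VO₂max: 5, 3, 2, 6, 1, 4, 7
d = rank(HR) − rank(VO₂max): 2, 0, 0, -2, 5, 1, -6; Σd² = 70
ρ = 1 − 6Σd² / [n(n²−1)] = 1 − 6×70 / (7×48) = 1 − 420/336 ≈ -0.2500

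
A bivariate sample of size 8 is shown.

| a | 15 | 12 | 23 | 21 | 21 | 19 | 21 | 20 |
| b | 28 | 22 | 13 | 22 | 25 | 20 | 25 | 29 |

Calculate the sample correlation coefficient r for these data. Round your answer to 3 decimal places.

-0.315

n = 8, Σa = 152, Σb = 184, Σa² = 2982, Σb² = 4412, Σab = 3455
nΣab − ΣaΣb = 27640 − 27968 = -328
nΣa² − (Σa)² = 23856 − 23104 = 752; nΣb² − (Σb)² = 35296 − 33856 = 1440
r = -328 / √(752 × 1440) = -328 / 1040.6152 ≈ -0.315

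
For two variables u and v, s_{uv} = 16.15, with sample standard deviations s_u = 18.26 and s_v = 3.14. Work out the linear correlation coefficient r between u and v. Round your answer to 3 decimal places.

0.282

r = Cov(u,v) / (s_u · s_v) = 16.15 / (18.26 × 3.14)
  = 16.15 / 57.3364 ≈ 0.282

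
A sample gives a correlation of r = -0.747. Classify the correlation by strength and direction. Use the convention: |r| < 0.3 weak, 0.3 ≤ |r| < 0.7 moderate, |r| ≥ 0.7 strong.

strong negative

r = -0.747 < 0 so the relationship is negative.
|r| = 0.747, which falls in the strong range.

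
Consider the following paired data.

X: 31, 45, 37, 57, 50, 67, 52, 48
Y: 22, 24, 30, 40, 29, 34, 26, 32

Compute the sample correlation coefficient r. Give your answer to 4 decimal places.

0.6654

n = 8, ΣX = 387, ΣY = 237, ΣX² = 19601, ΣY² = 7257, ΣXY = 11768
nΣXY − ΣXΣY = 94144 − 91719 = 2425
nΣX² − (ΣX)² = 156808 − 149769 = 7039; nΣY² − (ΣY)² = 58056 − 56169 = 1887
r = 2425 / √(7039 × 1887) = 2425 / 3644.5292 ≈ 0.6654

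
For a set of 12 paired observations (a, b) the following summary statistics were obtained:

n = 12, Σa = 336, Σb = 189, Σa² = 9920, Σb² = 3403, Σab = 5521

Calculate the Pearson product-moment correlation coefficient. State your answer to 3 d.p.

0.490

r = (nΣab − ΣaΣb) / √[(nΣa² − (Σa)²)(nΣb² − (Σb)²)]
Numerator: 12×5521 − 336×189 = 2748
Denominator: √[(119040 − 112896)(40836 − 35721)] = √[6144 × 5115] = 5605.9397
r = 2748 / 5605.9397 ≈ 0.490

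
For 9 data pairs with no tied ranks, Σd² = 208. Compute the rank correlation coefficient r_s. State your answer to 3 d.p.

-0.733

ρ = 1 − 6Σd² / [n(n²−1)] = 1 − 6×208 / (9×80)
  = 1 − 1248/720 = 1 − 1.7333 ≈ -0.733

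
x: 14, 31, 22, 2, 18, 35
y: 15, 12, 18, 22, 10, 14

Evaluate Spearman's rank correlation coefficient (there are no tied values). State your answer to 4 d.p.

-0.4857

Rank x: 2, 5, 4, 1, 3, 6
Rank y: 4, 2, 5, 6, 1, 3
d = rank(x) − rank(y): -2, 3, -1, -5, 2, 3; Σd² = 52
ρ = 1 − 6Σd² / [n(n²−1)] = 1 − 6×52 / (6×35) = 1 − 312/210 ≈ -0.4857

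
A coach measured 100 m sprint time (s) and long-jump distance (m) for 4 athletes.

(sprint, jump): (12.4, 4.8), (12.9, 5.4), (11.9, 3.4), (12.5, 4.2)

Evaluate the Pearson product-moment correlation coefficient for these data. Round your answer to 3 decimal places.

0.925

n = 4, Σx = 49.7, Σy = 17.8, Σx² = 618.03, Σy² = 81.4, Σxy = 222.14
nΣxy − ΣxΣy = 888.56 − 884.66 = 3.9
nΣx² − (Σx)² = 2472.12 − 2470.09 = 2.03; nΣy² − (Σy)² = 325.6 − 316.84 = 8.76
r = 3.9 / √(2.03 × 8.76) = 3.9 / 4.2170 ≈ 0.925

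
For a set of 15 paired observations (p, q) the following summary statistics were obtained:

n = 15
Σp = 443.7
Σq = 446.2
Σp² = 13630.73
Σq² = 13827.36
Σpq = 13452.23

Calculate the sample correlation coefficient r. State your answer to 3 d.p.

0.479

r = (nΣpq − ΣpΣq) / √[(nΣp² − (Σp)²)(nΣq² − (Σq)²)]
Numerator: 15×13452.23 − 443.7×446.2 = 3804.51
Denominator: √[(204460.95 − 196869.69)(207410.4 − 199094.44)] = √[7591.26 × 8315.96] = 7945.3518
r = 3804.51 / 7945.3518 ≈ 0.479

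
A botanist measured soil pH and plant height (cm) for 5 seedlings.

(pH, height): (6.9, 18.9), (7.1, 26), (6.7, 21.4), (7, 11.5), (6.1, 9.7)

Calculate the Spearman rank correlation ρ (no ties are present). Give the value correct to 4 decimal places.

0.6000

Rank pH: 3, 5, 2, 4, 1
Rank height: 3, 5, 4, 2, 1
d = rank(pH) − rank(height): 0, 0, -2, 2, 0; Σd² = 8
ρ = 1 − 6Σd² / [n(n²−1)] = 1 − 6×8 / (5×24) = 1 − 48/120 ≈ 0.6000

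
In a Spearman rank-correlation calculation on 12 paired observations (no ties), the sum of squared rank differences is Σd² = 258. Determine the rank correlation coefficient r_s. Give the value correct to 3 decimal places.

ρ = 1 − 6Σd² / [n(n²−1)] = 1 − 6×258 / (12×143)
  = 1 − 1548/1716 = 1 − 0.9021 ≈ 0.098

0.098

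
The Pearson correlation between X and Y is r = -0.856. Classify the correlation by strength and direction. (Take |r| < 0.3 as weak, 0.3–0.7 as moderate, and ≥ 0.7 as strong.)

strong negative

r = -0.856 < 0 so the relationship is negative.
|r| = 0.856, which falls in the strong range.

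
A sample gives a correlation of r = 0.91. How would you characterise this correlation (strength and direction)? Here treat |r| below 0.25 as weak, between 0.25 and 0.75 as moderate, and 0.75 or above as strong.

strong positive

r = 0.91 > 0 so the relationship is positive.
|r| = 0.91, which falls in the strong range.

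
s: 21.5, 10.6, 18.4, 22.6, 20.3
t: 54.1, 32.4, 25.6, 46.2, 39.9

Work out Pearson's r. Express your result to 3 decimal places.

n = 5, Σs = 93.4, Σt = 198.2, Σs² = 1836.02, Σt² = 8358.38, Σst = 3831.72
nΣst − ΣsΣt = 19158.6 − 18511.88 = 646.72
nΣs² − (Σs)² = 9180.1 − 8723.56 = 456.54; nΣt² − (Σt)² = 41791.9 − 39283.24 = 2508.66
r = 646.72 / √(456.54 × 2508.66) = 646.72 / 1070.1886 ≈ 0.604

0.604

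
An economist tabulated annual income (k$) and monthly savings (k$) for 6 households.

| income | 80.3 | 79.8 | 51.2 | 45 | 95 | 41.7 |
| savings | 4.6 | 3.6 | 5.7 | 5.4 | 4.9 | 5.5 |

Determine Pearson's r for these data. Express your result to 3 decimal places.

-0.682

n = 6, Σx = 393, Σy = 29.7, Σx² = 28226.46, Σy² = 150.03, Σxy = 1886.35
nΣxy − ΣxΣy = 11318.1 − 11672.1 = -354
nΣx² − (Σx)² = 169358.76 − 154449 = 14909.76; nΣy² − (Σy)² = 900.18 − 882.09 = 18.09
r = -354 / √(14909.76 × 18.09) = -354 / 519.3434 ≈ -0.682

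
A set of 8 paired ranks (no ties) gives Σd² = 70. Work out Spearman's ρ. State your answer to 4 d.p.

ρ = 1 − 6Σd² / [n(n²−1)] = 1 − 6×70 / (8×63)
  = 1 − 420/504 = 1 − 0.83333 ≈ 0.1667

0.1667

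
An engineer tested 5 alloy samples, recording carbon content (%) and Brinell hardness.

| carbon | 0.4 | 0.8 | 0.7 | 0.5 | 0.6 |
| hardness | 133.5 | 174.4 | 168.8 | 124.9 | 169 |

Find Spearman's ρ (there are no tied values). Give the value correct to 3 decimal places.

0.800

Rank carbon: 1, 5, 4, 2, 3
Rank hardness: 2, 5, 3, 1, 4
d = rank(carbon) − rank(hardness): -1, 0, 1, 1, -1; Σd² = 4
ρ = 1 − 6Σd² / [n(n²−1)] = 1 − 6×4 / (5×24) = 1 − 24/120 ≈ 0.800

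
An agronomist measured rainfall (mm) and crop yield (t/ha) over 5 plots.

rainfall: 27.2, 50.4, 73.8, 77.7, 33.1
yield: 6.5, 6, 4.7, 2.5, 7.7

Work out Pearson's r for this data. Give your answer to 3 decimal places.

-0.888

n = 5, Σx = 262.2, Σy = 27.4, Σx² = 15859.34, Σy² = 165.88, Σxy = 1275.18
nΣxy − ΣxΣy = 6375.9 − 7184.28 = -808.38
nΣx² − (Σx)² = 79296.7 − 68748.84 = 10547.86; nΣy² − (Σy)² = 829.4 − 750.76 = 78.64
r = -808.38 / √(10547.86 × 78.64) = -808.38 / 910.7600 ≈ -0.888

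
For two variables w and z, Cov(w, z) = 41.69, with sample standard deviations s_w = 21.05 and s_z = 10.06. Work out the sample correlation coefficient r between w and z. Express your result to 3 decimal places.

r = Cov(w,z) / (s_w · s_z) = 41.69 / (21.05 × 10.06)
  = 41.69 / 211.7630 ≈ 0.197

0.197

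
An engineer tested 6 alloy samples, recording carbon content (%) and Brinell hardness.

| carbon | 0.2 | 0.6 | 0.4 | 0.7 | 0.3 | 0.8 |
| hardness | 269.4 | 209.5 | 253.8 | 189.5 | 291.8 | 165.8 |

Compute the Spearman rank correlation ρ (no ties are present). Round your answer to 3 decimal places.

Rank carbon: 1, 4, 3, 5, 2, 6
Rank hardness: 5, 3, 4, 2, 6, 1
d = rank(carbon) − rank(hardness): -4, 1, -1, 3, -4, 5; Σd² = 68
ρ = 1 − 6Σd² / [n(n²−1)] = 1 − 6×68 / (6×35) = 1 − 408/210 ≈ -0.943

-0.943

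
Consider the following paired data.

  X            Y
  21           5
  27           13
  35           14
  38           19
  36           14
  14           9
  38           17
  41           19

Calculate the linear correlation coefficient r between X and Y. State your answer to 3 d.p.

0.875

n = 8, ΣX = 250, ΣY = 110, ΣX² = 8456, ΣY² = 1678, ΣXY = 3723
nΣXY − ΣXΣY = 29784 − 27500 = 2284
nΣX² − (ΣX)² = 67648 − 62500 = 5148; nΣY² − (ΣY)² = 13424 − 12100 = 1324
r = 2284 / √(5148 × 1324) = 2284 / 2610.7378 ≈ 0.875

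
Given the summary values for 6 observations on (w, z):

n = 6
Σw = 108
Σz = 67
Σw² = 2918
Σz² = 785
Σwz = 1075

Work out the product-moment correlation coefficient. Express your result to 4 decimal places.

-0.6916

r = (nΣwz − ΣwΣz) / √[(nΣw² − (Σw)²)(nΣz² − (Σz)²)]
Numerator: 6×1075 − 108×67 = -786
Denominator: √[(17508 − 11664)(4710 − 4489)] = √[5844 × 221] = 1136.4524
r = -786 / 1136.4524 ≈ -0.6916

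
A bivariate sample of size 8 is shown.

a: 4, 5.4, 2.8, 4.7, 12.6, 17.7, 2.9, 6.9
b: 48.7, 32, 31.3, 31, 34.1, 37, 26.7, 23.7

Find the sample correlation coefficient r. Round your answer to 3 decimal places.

n = 8, Σa = 57, Σb = 264.5, Σa² = 603.16, Σb² = 9142.77, Σab = 1926.46
nΣab − ΣaΣb = 15411.68 − 15076.5 = 335.18
nΣa² − (Σa)² = 4825.28 − 3249 = 1576.28; nΣb² − (Σb)² = 73142.16 − 69960.25 = 3181.91
r = 335.18 / √(1576.28 × 3181.91) = 335.18 / 2239.5493 ≈ 0.150

0.150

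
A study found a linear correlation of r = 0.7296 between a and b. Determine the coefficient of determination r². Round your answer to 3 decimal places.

r² = (0.7296)² = 0.532

0.532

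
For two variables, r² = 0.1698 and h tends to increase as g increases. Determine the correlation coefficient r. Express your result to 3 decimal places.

|r| = √0.1698 = 0.412
The association is positive, so r = 0.412.

0.412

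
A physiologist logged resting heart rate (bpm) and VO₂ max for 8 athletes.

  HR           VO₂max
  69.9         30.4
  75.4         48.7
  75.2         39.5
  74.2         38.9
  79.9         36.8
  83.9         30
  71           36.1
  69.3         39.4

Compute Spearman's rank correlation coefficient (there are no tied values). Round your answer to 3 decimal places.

Rank HR: 2, 6, 5, 4, 7, 8, 3, 1
Rank VO₂max: 2, 8, 7, 5, 4, 1, 3, 6
d = rank(HR) − rank(VO₂max): 0, -2, -2, -1, 3, 7, 0, -5; Σd² = 92
ρ = 1 − 6Σd² / [n(n²−1)] = 1 − 6×92 / (8×63) = 1 − 552/504 ≈ -0.095

-0.095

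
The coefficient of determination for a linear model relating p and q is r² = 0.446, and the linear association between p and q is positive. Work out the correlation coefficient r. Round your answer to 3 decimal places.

0.668

|r| = √0.446 = 0.668
The association is positive, so r = 0.668.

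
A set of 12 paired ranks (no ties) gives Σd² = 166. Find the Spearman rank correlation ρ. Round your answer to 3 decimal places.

ρ = 1 − 6Σd² / [n(n²−1)] = 1 − 6×166 / (12×143)
  = 1 − 996/1716 = 1 − 0.5804 ≈ 0.420

0.420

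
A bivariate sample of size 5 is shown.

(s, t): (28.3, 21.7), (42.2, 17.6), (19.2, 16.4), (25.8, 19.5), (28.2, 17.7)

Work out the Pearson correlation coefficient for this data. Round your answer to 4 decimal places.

n = 5, Σs = 143.7, Σt = 92.9, Σs² = 4411.25, Σt² = 1743.15, Σst = 2673.95
nΣst − ΣsΣt = 13369.75 − 13349.73 = 20.02
nΣs² − (Σs)² = 22056.25 − 20649.69 = 1406.56; nΣt² − (Σt)² = 8715.75 − 8630.41 = 85.34
r = 20.02 / √(1406.56 × 85.34) = 20.02 / 346.4619 ≈ 0.0578

0.0578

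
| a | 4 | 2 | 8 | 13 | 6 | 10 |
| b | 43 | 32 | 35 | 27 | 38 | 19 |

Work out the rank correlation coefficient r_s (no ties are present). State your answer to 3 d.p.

Rank a: 2, 1, 4, 6, 3, 5
Rank b: 6, 3, 4, 2, 5, 1
d = rank(a) − rank(b): -4, -2, 0, 4, -2, 4; Σd² = 56
ρ = 1 − 6Σd² / [n(n²−1)] = 1 − 6×56 / (6×35) = 1 − 336/210 ≈ -0.600

-0.600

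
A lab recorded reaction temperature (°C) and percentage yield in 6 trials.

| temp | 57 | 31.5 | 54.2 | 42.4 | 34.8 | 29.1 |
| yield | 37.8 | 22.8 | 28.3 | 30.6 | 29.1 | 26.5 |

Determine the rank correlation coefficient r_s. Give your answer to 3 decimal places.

0.771

Rank temp: 6, 2, 5, 4, 3, 1
Rank yield: 6, 1, 3, 5, 4, 2
d = rank(temp) − rank(yield): 0, 1, 2, -1, -1, -1; Σd² = 8
ρ = 1 − 6Σd² / [n(n²−1)] = 1 − 6×8 / (6×35) = 1 − 48/210 ≈ 0.771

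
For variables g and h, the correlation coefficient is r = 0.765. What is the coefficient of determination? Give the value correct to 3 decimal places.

r² = (0.765)² = 0.585

0.585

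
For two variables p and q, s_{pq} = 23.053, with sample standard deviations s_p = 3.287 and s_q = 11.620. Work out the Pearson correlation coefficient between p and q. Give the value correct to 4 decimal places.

0.6036

r = Cov(p,q) / (s_p · s_q) = 23.053 / (3.287 × 11.620)
  = 23.053 / 38.1949 ≈ 0.6036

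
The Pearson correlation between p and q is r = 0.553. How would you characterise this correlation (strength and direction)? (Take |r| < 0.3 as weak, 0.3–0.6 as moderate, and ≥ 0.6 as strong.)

moderate positive

r = 0.553 > 0 so the relationship is positive.
|r| = 0.553, which falls in the moderate range.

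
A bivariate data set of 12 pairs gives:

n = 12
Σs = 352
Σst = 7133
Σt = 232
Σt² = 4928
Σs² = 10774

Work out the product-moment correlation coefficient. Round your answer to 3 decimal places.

0.735

r = (nΣst − ΣsΣt) / √[(nΣs² − (Σs)²)(nΣt² − (Σt)²)]
Numerator: 12×7133 − 352×232 = 3932
Denominator: √[(129288 − 123904)(59136 − 53824)] = √[5384 × 5312] = 5347.8788
r = 3932 / 5347.8788 ≈ 0.735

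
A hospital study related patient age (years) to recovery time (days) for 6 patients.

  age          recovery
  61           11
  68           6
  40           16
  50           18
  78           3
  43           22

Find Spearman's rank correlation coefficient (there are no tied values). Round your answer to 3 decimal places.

-0.829

Rank age: 4, 5, 1, 3, 6, 2
Rank recovery: 3, 2, 4, 5, 1, 6
d = rank(age) − rank(recovery): 1, 3, -3, -2, 5, -4; Σd² = 64
ρ = 1 − 6Σd² / [n(n²−1)] = 1 − 6×64 / (6×35) = 1 − 384/210 ≈ -0.829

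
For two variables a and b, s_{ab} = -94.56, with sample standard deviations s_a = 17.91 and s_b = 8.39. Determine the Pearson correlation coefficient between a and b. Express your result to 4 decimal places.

r = Cov(a,b) / (s_a · s_b) = -94.56 / (17.91 × 8.39)
  = -94.56 / 150.2649 ≈ -0.6293

-0.6293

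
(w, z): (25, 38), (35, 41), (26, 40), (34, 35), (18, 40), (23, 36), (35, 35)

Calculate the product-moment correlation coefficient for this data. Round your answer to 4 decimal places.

n = 7, Σw = 196, Σz = 265, Σw² = 5760, Σz² = 10071, Σwz = 7388
nΣwz − ΣwΣz = 51716 − 51940 = -224
nΣw² − (Σw)² = 40320 − 38416 = 1904; nΣz² − (Σz)² = 70497 − 70225 = 272
r = -224 / √(1904 × 272) = -224 / 719.6444 ≈ -0.3113

-0.3113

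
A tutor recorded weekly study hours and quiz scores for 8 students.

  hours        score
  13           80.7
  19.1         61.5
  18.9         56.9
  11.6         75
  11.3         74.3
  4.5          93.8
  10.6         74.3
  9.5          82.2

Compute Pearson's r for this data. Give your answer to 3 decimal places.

n = 8, Σx = 98.5, Σy = 598.7, Σx² = 1376.13, Σy² = 45753.61, Σxy = 6999.33
nΣxy − ΣxΣy = 55994.64 − 58971.95 = -2977.31
nΣx² − (Σx)² = 11009.04 − 9702.25 = 1306.79; nΣy² − (Σy)² = 366028.88 − 358441.69 = 7587.19
r = -2977.31 / √(1306.79 × 7587.19) = -2977.31 / 3148.7877 ≈ -0.946

-0.946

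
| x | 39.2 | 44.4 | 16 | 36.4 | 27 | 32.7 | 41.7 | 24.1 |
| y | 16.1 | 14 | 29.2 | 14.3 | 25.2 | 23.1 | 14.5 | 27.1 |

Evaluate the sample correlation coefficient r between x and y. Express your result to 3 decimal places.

n = 8, Σx = 261.5, Σy = 163.5, Σx² = 9206.95, Σy² = 3625.65, Σxy = 4933.97
nΣxy − ΣxΣy = 39471.76 − 42755.25 = -3283.49
nΣx² − (Σx)² = 73655.6 − 68382.25 = 5273.35; nΣy² − (Σy)² = 29005.2 − 26732.25 = 2272.95
r = -3283.49 / √(5273.35 × 2272.95) = -3283.49 / 3462.0891 ≈ -0.948

-0.948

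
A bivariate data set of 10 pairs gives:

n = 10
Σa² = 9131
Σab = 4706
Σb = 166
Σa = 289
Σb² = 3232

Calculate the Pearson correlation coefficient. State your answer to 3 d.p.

-0.150

r = (nΣab − ΣaΣb) / √[(nΣa² − (Σa)²)(nΣb² − (Σb)²)]
Numerator: 10×4706 − 289×166 = -914
Denominator: √[(91310 − 83521)(32320 − 27556)] = √[7789 × 4764] = 6091.5348
r = -914 / 6091.5348 ≈ -0.150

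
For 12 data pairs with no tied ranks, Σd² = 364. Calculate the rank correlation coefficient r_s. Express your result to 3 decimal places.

ρ = 1 − 6Σd² / [n(n²−1)] = 1 − 6×364 / (12×143)
  = 1 − 2184/1716 = 1 − 1.2727 ≈ -0.273

-0.273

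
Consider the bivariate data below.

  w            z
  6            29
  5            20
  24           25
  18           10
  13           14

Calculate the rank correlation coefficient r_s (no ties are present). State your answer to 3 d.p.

-0.200

Rank w: 2, 1, 5, 4, 3
Rank z: 5, 3, 4, 1, 2
d = rank(w) − rank(z): -3, -2, 1, 3, 1; Σd² = 24
ρ = 1 − 6Σd² / [n(n²−1)] = 1 − 6×24 / (5×24) = 1 − 144/120 ≈ -0.200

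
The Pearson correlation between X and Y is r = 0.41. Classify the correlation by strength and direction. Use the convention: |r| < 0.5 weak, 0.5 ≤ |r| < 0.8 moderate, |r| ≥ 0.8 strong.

weak positive

r = 0.41 > 0 so the relationship is positive.
|r| = 0.41, which falls in the weak range.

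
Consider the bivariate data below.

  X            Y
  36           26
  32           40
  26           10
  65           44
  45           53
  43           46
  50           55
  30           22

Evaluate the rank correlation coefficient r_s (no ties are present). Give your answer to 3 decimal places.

0.833

Rank X: 4, 3, 1, 8, 6, 5, 7, 2
Rank Y: 3, 4, 1, 5, 7, 6, 8, 2
d = rank(X) − rank(Y): 1, -1, 0, 3, -1, -1, -1, 0; Σd² = 14
ρ = 1 − 6Σd² / [n(n²−1)] = 1 − 6×14 / (8×63) = 1 − 84/504 ≈ 0.833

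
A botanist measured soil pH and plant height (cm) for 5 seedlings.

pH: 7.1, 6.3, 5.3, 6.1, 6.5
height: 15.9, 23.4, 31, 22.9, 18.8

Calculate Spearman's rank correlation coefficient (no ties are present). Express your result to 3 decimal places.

Rank pH: 5, 3, 1, 2, 4
Rank height: 1, 4, 5, 3, 2
d = rank(pH) − rank(height): 4, -1, -4, -1, 2; Σd² = 38
ρ = 1 − 6Σd² / [n(n²−1)] = 1 − 6×38 / (5×24) = 1 − 228/120 ≈ -0.900

-0.900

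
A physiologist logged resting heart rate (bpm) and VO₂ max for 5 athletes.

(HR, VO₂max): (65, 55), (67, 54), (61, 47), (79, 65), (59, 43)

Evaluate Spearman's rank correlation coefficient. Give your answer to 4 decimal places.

Rank HR: 3, 4, 2, 5, 1
Rank VO₂max: 4, 3, 2, 5, 1
d = rank(HR) − rank(VO₂max): -1, 1, 0, 0, 0; Σd² = 2
ρ = 1 − 6Σd² / [n(n²−1)] = 1 − 6×2 / (5×24) = 1 − 12/120 ≈ 0.9000

0.9000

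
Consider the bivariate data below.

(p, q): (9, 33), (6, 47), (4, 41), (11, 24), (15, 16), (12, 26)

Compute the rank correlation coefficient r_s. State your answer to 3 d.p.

Rank p: 3, 2, 1, 4, 6, 5
Rank q: 4, 6, 5, 2, 1, 3
d = rank(p) − rank(q): -1, -4, -4, 2, 5, 2; Σd² = 66
ρ = 1 − 6Σd² / [n(n²−1)] = 1 − 6×66 / (6×35) = 1 − 396/210 ≈ -0.886

-0.886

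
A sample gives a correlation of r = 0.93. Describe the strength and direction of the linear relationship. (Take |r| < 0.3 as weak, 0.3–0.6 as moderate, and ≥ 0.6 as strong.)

r = 0.93 > 0 so the relationship is positive.
|r| = 0.93, which falls in the strong range.

strong positive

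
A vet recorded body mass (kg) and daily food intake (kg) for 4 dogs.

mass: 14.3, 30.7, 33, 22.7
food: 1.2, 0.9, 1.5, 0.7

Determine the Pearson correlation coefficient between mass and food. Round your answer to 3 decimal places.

n = 4, Σx = 100.7, Σy = 4.3, Σx² = 2751.27, Σy² = 4.99, Σxy = 110.18
nΣxy − ΣxΣy = 440.72 − 433.01 = 7.71
nΣx² − (Σx)² = 11005.08 − 10140.49 = 864.59; nΣy² − (Σy)² = 19.96 − 18.49 = 1.47
r = 7.71 / √(864.59 × 1.47) = 7.71 / 35.6503 ≈ 0.216

0.216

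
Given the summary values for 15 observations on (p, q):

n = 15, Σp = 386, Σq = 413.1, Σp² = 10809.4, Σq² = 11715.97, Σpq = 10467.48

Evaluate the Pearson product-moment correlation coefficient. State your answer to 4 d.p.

r = (nΣpq − ΣpΣq) / √[(nΣp² − (Σp)²)(nΣq² − (Σq)²)]
Numerator: 15×10467.48 − 386×413.1 = -2444.4
Denominator: √[(162141 − 148996)(175739.55 − 170651.61)] = √[13145 × 5087.94] = 8178.0787
r = -2444.4 / 8178.0787 ≈ -0.2989

-0.2989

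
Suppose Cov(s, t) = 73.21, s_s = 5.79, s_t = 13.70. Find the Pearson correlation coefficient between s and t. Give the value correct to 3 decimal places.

0.923

r = Cov(s,t) / (s_s · s_t) = 73.21 / (5.79 × 13.70)
  = 73.21 / 79.3230 ≈ 0.923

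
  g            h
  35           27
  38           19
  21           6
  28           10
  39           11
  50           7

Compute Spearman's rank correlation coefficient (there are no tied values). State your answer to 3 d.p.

0.200

Rank g: 3, 4, 1, 2, 5, 6
Rank h: 6, 5, 1, 3, 4, 2
d = rank(g) − rank(h): -3, -1, 0, -1, 1, 4; Σd² = 28
ρ = 1 − 6Σd² / [n(n²−1)] = 1 − 6×28 / (6×35) = 1 − 168/210 ≈ 0.200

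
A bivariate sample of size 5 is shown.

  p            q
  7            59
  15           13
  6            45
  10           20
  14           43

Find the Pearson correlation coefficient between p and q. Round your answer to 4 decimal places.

-0.6257

n = 5, Σp = 52, Σq = 180, Σp² = 606, Σq² = 7924, Σpq = 1680
nΣpq − ΣpΣq = 8400 − 9360 = -960
nΣp² − (Σp)² = 3030 − 2704 = 326; nΣq² − (Σq)² = 39620 − 32400 = 7220
r = -960 / √(326 × 7220) = -960 / 1534.1838 ≈ -0.6257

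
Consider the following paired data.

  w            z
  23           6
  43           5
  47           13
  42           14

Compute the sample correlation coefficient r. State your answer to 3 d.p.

n = 4, Σw = 155, Σz = 38, Σw² = 6351, Σz² = 426, Σwz = 1552
nΣwz − ΣwΣz = 6208 − 5890 = 318
nΣw² − (Σw)² = 25404 − 24025 = 1379; nΣz² − (Σz)² = 1704 − 1444 = 260
r = 318 / √(1379 × 260) = 318 / 598.7821 ≈ 0.531

0.531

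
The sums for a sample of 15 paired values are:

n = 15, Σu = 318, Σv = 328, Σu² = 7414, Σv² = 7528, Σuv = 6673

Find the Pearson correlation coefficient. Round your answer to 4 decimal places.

r = (nΣuv − ΣuΣv) / √[(nΣu² − (Σu)²)(nΣv² − (Σv)²)]
Numerator: 15×6673 − 318×328 = -4209
Denominator: √[(111210 − 101124)(112920 − 107584)] = √[10086 × 5336] = 7336.1363
r = -4209 / 7336.1363 ≈ -0.5737

-0.5737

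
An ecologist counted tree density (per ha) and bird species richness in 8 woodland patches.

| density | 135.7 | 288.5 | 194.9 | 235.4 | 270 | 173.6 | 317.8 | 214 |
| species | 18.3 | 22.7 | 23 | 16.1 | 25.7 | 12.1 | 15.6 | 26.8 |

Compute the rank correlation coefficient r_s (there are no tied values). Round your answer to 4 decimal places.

0.0476

Rank density: 1, 7, 3, 5, 6, 2, 8, 4
Rank species: 4, 5, 6, 3, 7, 1, 2, 8
d = rank(density) − rank(species): -3, 2, -3, 2, -1, 1, 6, -4; Σd² = 80
ρ = 1 − 6Σd² / [n(n²−1)] = 1 − 6×80 / (8×63) = 1 − 480/504 ≈ 0.0476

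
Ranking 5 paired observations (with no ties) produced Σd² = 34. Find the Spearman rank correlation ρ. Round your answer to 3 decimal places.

ρ = 1 − 6Σd² / [n(n²−1)] = 1 − 6×34 / (5×24)
  = 1 − 204/120 = 1 − 1.7000 ≈ -0.700

-0.700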